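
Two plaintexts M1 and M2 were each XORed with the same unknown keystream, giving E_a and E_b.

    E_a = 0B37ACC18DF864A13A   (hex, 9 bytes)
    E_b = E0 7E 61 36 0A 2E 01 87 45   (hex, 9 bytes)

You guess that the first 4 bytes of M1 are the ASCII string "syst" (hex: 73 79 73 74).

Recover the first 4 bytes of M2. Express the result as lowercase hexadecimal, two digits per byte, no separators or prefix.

First, E_a ⊕ E_b = (M1 ⊕ K) ⊕ (M2 ⊕ K) = M1 ⊕ M2, so the key drops out. Then M2 = (M1 ⊕ M2) ⊕ M1 over the first 4 bytes.
byte 0: (0b ^ e0) ^ 73 = eb ^ 73 = 98
byte 1: (37 ^ 7e) ^ 79 = 49 ^ 79 = 30
byte 2: (ac ^ 61) ^ 73 = cd ^ 73 = be
byte 3: (c1 ^ 36) ^ 74 = f7 ^ 74 = 83

9830be83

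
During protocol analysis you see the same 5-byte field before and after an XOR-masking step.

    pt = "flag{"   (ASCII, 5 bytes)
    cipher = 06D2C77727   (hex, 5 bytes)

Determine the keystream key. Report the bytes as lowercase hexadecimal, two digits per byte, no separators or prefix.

60bea6105c

Since cipher = pt ⊕ key, XORing both sides with pt gives key = pt ⊕ cipher.
byte 0: 66 ^ 06 = 60
byte 1: 6c ^ d2 = be
byte 2: 61 ^ c7 = a6
byte 3: 67 ^ 77 = 10
byte 4: 7b ^ 27 = 5c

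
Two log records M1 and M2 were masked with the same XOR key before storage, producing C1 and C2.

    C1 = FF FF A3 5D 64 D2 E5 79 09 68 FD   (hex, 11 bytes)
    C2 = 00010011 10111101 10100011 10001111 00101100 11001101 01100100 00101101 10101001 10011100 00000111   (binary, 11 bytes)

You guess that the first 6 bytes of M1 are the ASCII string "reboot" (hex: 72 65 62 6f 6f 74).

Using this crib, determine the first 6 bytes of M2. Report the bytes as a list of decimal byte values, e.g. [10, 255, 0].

[158, 39, 98, 189, 39, 107]

First, C1 ⊕ C2 = (M1 ⊕ K) ⊕ (M2 ⊕ K) = M1 ⊕ M2, so the key drops out. Then M2 = (M1 ⊕ M2) ⊕ M1 over the first 6 bytes.
byte 0: (ff XOR 13) XOR 72 = ec XOR 72 = 9e
byte 1: (ff XOR bd) XOR 65 = 42 XOR 65 = 27
byte 2: (a3 XOR a3) XOR 62 = 00 XOR 62 = 62
byte 3: (5d XOR 8f) XOR 6f = d2 XOR 6f = bd
byte 4: (64 XOR 2c) XOR 6f = 48 XOR 6f = 27
byte 5: (d2 XOR cd) XOR 74 = 1f XOR 74 = 6b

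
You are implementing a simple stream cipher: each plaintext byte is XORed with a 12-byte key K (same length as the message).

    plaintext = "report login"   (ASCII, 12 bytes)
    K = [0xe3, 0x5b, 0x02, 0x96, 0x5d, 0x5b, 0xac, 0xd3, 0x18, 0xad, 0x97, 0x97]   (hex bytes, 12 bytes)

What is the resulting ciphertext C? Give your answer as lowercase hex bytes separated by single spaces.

byte 0: 01110010 ^ 11100011 = 10010001
byte 1: 01100101 ^ 01011011 = 00111110
byte 2: 01110000 ^ 00000010 = 01110010
byte 3: 01101111 ^ 10010110 = 11111001
byte 4: 01110010 ^ 01011101 = 00101111
byte 5: 01110100 ^ 01011011 = 00101111
byte 6: 00100000 ^ 10101100 = 10001100
byte 7: 01101100 ^ 11010011 = 10111111
byte 8: 01101111 ^ 00011000 = 01110111
byte 9: 01100111 ^ 10101101 = 11001010
byte 10: 01101001 ^ 10010111 = 11111110
byte 11: 01101110 ^ 10010111 = 11111001

91 3e 72 f9 2f 2f 8c bf 77 ca fe f9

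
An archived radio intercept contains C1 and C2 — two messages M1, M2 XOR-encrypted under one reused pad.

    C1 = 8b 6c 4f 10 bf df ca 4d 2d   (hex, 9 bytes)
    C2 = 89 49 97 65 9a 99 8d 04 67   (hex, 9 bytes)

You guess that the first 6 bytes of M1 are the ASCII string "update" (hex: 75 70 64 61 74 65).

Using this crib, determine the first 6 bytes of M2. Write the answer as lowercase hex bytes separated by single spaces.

First, C1 ⊕ C2 = (M1 ⊕ K) ⊕ (M2 ⊕ K) = M1 ⊕ M2, so the key drops out. Then M2 = (M1 ⊕ M2) ⊕ M1 over the first 6 bytes.
byte 0: (8b ^ 89) ^ 75 = 02 ^ 75 = 77
byte 1: (6c ^ 49) ^ 70 = 25 ^ 70 = 55
byte 2: (4f ^ 97) ^ 64 = d8 ^ 64 = bc
byte 3: (10 ^ 65) ^ 61 = 75 ^ 61 = 14
byte 4: (bf ^ 9a) ^ 74 = 25 ^ 74 = 51
byte 5: (df ^ 99) ^ 65 = 46 ^ 65 = 23

77 55 bc 14 51 23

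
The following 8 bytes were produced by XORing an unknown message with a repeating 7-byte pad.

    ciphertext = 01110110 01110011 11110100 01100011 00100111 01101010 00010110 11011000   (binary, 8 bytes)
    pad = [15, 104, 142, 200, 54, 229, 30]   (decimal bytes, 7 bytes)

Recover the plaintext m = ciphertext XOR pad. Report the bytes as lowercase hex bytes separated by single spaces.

The 7-byte key repeats, so the effective keystream is 0f 68 8e c8 36 e5 1e 0f.
byte 0: 76 ⊕ 0f = 79
byte 1: 73 ⊕ 68 = 1b
byte 2: f4 ⊕ 8e = 7a
byte 3: 63 ⊕ c8 = ab
byte 4: 27 ⊕ 36 = 11
byte 5: 6a ⊕ e5 = 8f
byte 6: 16 ⊕ 1e = 08
byte 7: d8 ⊕ 0f = d7

79 1b 7a ab 11 8f 08 d7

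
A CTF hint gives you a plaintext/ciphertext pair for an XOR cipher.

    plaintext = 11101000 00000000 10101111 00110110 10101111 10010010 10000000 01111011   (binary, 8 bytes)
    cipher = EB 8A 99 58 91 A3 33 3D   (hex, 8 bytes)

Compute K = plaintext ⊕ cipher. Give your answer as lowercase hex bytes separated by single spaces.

03 8a 36 6e 3e 31 b3 46

Since cipher = plaintext ⊕ K, XORing both sides with plaintext gives K = plaintext ⊕ cipher.
e8 xor eb = 03
00 xor 8a = 8a
af xor 99 = 36
36 xor 58 = 6e
af xor 91 = 3e
92 xor a3 = 31
80 xor 33 = b3
7b xor 3d = 46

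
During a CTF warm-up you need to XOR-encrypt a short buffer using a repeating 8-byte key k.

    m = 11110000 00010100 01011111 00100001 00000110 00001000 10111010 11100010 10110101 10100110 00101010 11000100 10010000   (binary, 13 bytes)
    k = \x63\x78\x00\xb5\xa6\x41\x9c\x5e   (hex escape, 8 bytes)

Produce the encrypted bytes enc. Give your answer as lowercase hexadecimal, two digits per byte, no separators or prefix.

936c5f94a04926bcd6de2a7136

The 8-byte key repeats, so the effective keystream is 63 78 00 b5 a6 41 9c 5e 63 78 00 b5 a6.
byte 0: f0 ⊕ 63 = 93
byte 1: 14 ⊕ 78 = 6c
byte 2: 5f ⊕ 00 = 5f
byte 3: 21 ⊕ b5 = 94
byte 4: 06 ⊕ a6 = a0
byte 5: 08 ⊕ 41 = 49
byte 6: ba ⊕ 9c = 26
byte 7: e2 ⊕ 5e = bc
byte 8: b5 ⊕ 63 = d6
byte 9: a6 ⊕ 78 = de
byte 10: 2a ⊕ 00 = 2a
byte 11: c4 ⊕ b5 = 71
byte 12: 90 ⊕ a6 = 36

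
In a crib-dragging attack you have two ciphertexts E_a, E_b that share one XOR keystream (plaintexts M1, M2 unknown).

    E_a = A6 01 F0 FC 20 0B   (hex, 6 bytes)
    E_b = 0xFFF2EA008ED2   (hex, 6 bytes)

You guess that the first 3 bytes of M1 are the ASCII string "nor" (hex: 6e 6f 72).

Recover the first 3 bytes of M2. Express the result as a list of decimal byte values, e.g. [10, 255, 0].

First, E_a ⊕ E_b = (M1 ⊕ K) ⊕ (M2 ⊕ K) = M1 ⊕ M2, so the key drops out. Then M2 = (M1 ⊕ M2) ⊕ M1 over the first 3 bytes.
byte 0: (a6 XOR ff) XOR 6e = 59 XOR 6e = 37
byte 1: (01 XOR f2) XOR 6f = f3 XOR 6f = 9c
byte 2: (f0 XOR ea) XOR 72 = 1a XOR 72 = 68

[55, 156, 104]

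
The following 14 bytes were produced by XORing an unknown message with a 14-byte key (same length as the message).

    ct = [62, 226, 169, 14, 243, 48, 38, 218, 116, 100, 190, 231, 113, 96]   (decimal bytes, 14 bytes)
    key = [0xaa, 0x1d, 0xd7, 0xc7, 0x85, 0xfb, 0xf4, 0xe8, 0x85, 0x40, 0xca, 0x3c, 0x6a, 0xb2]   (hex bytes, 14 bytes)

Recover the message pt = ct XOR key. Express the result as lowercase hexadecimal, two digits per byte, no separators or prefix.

XOR is its own inverse, so applying the key byte-wise gives the result directly.
 62 ^ 170 = 148
226 ^  29 = 255
169 ^ 215 = 126
 14 ^ 199 = 201
243 ^ 133 = 118
 48 ^ 251 = 203
 38 ^ 244 = 210
218 ^ 232 =  50
116 ^ 133 = 241
100 ^  64 =  36
190 ^ 202 = 116
231 ^  60 = 219
113 ^ 106 =  27
 96 ^ 178 = 210

94ff7ec976cbd232f12474db1bd2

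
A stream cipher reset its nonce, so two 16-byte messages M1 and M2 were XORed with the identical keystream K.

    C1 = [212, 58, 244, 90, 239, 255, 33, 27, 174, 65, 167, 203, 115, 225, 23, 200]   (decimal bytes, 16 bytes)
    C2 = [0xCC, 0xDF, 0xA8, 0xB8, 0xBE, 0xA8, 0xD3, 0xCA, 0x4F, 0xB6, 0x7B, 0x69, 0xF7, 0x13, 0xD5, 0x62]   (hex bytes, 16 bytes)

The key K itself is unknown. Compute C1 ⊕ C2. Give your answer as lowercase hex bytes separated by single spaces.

C1 ⊕ C2 = (M1 ⊕ K) ⊕ (M2 ⊕ K) = M1 ⊕ M2 — the shared key cancels under XOR.
d4 xor cc = 18
3a xor df = e5
f4 xor a8 = 5c
5a xor b8 = e2
ef xor be = 51
ff xor a8 = 57
21 xor d3 = f2
1b xor ca = d1
ae xor 4f = e1
41 xor b6 = f7
a7 xor 7b = dc
cb xor 69 = a2
73 xor f7 = 84
e1 xor 13 = f2
17 xor d5 = c2
c8 xor 62 = aa

18 e5 5c e2 51 57 f2 d1 e1 f7 dc a2 84 f2 c2 aa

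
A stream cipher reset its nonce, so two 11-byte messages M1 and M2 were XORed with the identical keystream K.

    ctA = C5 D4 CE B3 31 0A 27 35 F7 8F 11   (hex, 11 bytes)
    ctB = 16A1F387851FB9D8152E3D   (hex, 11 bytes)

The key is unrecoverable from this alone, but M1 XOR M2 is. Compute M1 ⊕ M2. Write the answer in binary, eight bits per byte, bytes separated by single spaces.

ctA ⊕ ctB = (M1 ⊕ K) ⊕ (M2 ⊕ K) = M1 ⊕ M2 — the shared key cancels under XOR.
byte 0: 197 xor  22 = 211
byte 1: 212 xor 161 = 117
byte 2: 206 xor 243 =  61
byte 3: 179 xor 135 =  52
byte 4:  49 xor 133 = 180
byte 5:  10 xor  31 =  21
byte 6:  39 xor 185 = 158
byte 7:  53 xor 216 = 237
byte 8: 247 xor  21 = 226
byte 9: 143 xor  46 = 161
byte 10:  17 xor  61 =  44

11010011 01110101 00111101 00110100 10110100 00010101 10011110 11101101 11100010 10100001 00101100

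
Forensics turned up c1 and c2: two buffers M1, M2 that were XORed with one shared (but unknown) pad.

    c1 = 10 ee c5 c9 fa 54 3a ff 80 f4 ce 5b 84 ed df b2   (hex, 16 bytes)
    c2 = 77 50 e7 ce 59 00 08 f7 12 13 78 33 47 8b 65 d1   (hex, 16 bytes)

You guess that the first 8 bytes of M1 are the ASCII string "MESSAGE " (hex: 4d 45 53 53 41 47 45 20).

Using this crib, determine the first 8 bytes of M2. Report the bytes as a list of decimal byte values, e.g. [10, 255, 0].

[42, 251, 113, 84, 226, 19, 119, 40]

First, c1 ⊕ c2 = (M1 ⊕ K) ⊕ (M2 ⊕ K) = M1 ⊕ M2, so the key drops out. Then M2 = (M1 ⊕ M2) ⊕ M1 over the first 8 bytes.
byte 0: (10 ⊕ 77) ⊕ 4d = 67 ⊕ 4d = 2a
byte 1: (ee ⊕ 50) ⊕ 45 = be ⊕ 45 = fb
byte 2: (c5 ⊕ e7) ⊕ 53 = 22 ⊕ 53 = 71
byte 3: (c9 ⊕ ce) ⊕ 53 = 07 ⊕ 53 = 54
byte 4: (fa ⊕ 59) ⊕ 41 = a3 ⊕ 41 = e2
byte 5: (54 ⊕ 00) ⊕ 47 = 54 ⊕ 47 = 13
byte 6: (3a ⊕ 08) ⊕ 45 = 32 ⊕ 45 = 77
byte 7: (ff ⊕ f7) ⊕ 20 = 08 ⊕ 20 = 28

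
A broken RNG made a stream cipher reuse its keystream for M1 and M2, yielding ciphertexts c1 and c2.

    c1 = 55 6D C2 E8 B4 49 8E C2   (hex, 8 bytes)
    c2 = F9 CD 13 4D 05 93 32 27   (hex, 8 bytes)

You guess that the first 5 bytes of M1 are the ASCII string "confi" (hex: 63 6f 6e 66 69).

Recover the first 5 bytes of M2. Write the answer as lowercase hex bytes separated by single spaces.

cf cf bf c3 d8

First, c1 ⊕ c2 = (M1 ⊕ K) ⊕ (M2 ⊕ K) = M1 ⊕ M2, so the key drops out. Then M2 = (M1 ⊕ M2) ⊕ M1 over the first 5 bytes.
byte 0: (55 ^ f9) ^ 63 = ac ^ 63 = cf
byte 1: (6d ^ cd) ^ 6f = a0 ^ 6f = cf
byte 2: (c2 ^ 13) ^ 6e = d1 ^ 6e = bf
byte 3: (e8 ^ 4d) ^ 66 = a5 ^ 66 = c3
byte 4: (b4 ^ 05) ^ 69 = b1 ^ 69 = d8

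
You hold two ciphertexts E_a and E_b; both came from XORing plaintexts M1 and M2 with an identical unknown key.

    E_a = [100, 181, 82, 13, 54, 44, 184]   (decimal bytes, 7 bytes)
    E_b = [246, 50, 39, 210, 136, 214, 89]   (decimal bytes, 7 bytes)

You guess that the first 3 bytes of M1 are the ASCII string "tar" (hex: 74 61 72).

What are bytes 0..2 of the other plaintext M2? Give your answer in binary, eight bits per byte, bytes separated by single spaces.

First, E_a ⊕ E_b = (M1 ⊕ K) ⊕ (M2 ⊕ K) = M1 ⊕ M2, so the key drops out. Then M2 = (M1 ⊕ M2) ⊕ M1 over the first 3 bytes.
byte 0: (64 xor f6) xor 74 = 92 xor 74 = e6
byte 1: (b5 xor 32) xor 61 = 87 xor 61 = e6
byte 2: (52 xor 27) xor 72 = 75 xor 72 = 07

11100110 11100110 00000111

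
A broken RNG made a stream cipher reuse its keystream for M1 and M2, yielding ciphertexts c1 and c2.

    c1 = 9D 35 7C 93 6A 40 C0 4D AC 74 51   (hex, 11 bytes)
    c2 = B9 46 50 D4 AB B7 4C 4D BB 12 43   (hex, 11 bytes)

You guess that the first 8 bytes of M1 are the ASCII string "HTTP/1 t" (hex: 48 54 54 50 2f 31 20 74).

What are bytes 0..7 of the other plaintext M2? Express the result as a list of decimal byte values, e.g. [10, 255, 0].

[108, 39, 120, 23, 238, 198, 172, 116]

First, c1 ⊕ c2 = (M1 ⊕ K) ⊕ (M2 ⊕ K) = M1 ⊕ M2, so the key drops out. Then M2 = (M1 ⊕ M2) ⊕ M1 over the first 8 bytes.
byte 0: (9d XOR b9) XOR 48 = 24 XOR 48 = 6c
byte 1: (35 XOR 46) XOR 54 = 73 XOR 54 = 27
byte 2: (7c XOR 50) XOR 54 = 2c XOR 54 = 78
byte 3: (93 XOR d4) XOR 50 = 47 XOR 50 = 17
byte 4: (6a XOR ab) XOR 2f = c1 XOR 2f = ee
byte 5: (40 XOR b7) XOR 31 = f7 XOR 31 = c6
byte 6: (c0 XOR 4c) XOR 20 = 8c XOR 20 = ac
byte 7: (4d XOR 4d) XOR 74 = 00 XOR 74 = 74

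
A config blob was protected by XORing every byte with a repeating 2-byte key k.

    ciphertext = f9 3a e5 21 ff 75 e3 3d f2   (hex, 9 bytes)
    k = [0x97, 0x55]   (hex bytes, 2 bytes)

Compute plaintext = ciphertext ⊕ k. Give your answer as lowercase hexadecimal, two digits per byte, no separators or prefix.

6e6f72746820746865

The 2-byte key repeats, so the effective keystream is 97 55 97 55 97 55 97 55 97.
byte 0: 11111001 ⊕ 10010111 = 01101110
byte 1: 00111010 ⊕ 01010101 = 01101111
byte 2: 11100101 ⊕ 10010111 = 01110010
byte 3: 00100001 ⊕ 01010101 = 01110100
byte 4: 11111111 ⊕ 10010111 = 01101000
byte 5: 01110101 ⊕ 01010101 = 00100000
byte 6: 11100011 ⊕ 10010111 = 01110100
byte 7: 00111101 ⊕ 01010101 = 01101000
byte 8: 11110010 ⊕ 10010111 = 01100101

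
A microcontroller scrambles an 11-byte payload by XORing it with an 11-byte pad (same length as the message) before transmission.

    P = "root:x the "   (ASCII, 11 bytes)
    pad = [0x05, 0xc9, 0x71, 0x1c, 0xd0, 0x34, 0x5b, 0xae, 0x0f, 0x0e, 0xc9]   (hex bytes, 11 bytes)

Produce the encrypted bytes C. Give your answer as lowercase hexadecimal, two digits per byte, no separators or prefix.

XOR is its own inverse, so applying the key byte-wise gives the result directly.
114 ^   5 = 119
111 ^ 201 = 166
111 ^ 113 =  30
116 ^  28 = 104
 58 ^ 208 = 234
120 ^  52 =  76
 32 ^  91 = 123
116 ^ 174 = 218
104 ^  15 = 103
101 ^  14 = 107
 32 ^ 201 = 233

77a61e68ea4c7bda676be9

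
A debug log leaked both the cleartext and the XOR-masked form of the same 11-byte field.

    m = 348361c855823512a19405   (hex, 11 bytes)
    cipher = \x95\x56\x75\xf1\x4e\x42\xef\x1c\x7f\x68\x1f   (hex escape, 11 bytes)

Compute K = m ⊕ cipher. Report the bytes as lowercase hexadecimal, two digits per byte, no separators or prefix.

Since cipher = m ⊕ K, XORing both sides with m gives K = m ⊕ cipher.
byte 0:  52 XOR 149 = 161
byte 1: 131 XOR  86 = 213
byte 2:  97 XOR 117 =  20
byte 3: 200 XOR 241 =  57
byte 4:  85 XOR  78 =  27
byte 5: 130 XOR  66 = 192
byte 6:  53 XOR 239 = 218
byte 7:  18 XOR  28 =  14
byte 8: 161 XOR 127 = 222
byte 9: 148 XOR 104 = 252
byte 10:   5 XOR  31 =  26

a1d514391bc0da0edefc1a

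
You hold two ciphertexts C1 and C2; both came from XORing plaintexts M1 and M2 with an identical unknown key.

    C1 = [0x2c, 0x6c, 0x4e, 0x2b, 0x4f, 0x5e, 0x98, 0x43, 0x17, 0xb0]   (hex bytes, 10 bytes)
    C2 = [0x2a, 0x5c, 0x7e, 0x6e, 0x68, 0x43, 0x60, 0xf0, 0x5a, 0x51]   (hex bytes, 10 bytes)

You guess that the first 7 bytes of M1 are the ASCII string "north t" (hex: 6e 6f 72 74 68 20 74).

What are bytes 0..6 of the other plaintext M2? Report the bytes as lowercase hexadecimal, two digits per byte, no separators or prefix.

685f42314f3d8c

First, C1 ⊕ C2 = (M1 ⊕ K) ⊕ (M2 ⊕ K) = M1 ⊕ M2, so the key drops out. Then M2 = (M1 ⊕ M2) ⊕ M1 over the first 7 bytes.
byte 0: (2c ⊕ 2a) ⊕ 6e = 06 ⊕ 6e = 68
byte 1: (6c ⊕ 5c) ⊕ 6f = 30 ⊕ 6f = 5f
byte 2: (4e ⊕ 7e) ⊕ 72 = 30 ⊕ 72 = 42
byte 3: (2b ⊕ 6e) ⊕ 74 = 45 ⊕ 74 = 31
byte 4: (4f ⊕ 68) ⊕ 68 = 27 ⊕ 68 = 4f
byte 5: (5e ⊕ 43) ⊕ 20 = 1d ⊕ 20 = 3d
byte 6: (98 ⊕ 60) ⊕ 74 = f8 ⊕ 74 = 8c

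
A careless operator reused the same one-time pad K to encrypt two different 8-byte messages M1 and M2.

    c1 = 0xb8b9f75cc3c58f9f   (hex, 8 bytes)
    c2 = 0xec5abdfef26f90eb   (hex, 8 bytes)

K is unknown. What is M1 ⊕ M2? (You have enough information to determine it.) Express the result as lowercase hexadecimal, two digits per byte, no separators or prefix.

54e34aa231aa1f74

c1 ⊕ c2 = (M1 ⊕ K) ⊕ (M2 ⊕ K) = M1 ⊕ M2 — the shared key cancels under XOR.
b8 XOR ec = 54
b9 XOR 5a = e3
f7 XOR bd = 4a
5c XOR fe = a2
c3 XOR f2 = 31
c5 XOR 6f = aa
8f XOR 90 = 1f
9f XOR eb = 74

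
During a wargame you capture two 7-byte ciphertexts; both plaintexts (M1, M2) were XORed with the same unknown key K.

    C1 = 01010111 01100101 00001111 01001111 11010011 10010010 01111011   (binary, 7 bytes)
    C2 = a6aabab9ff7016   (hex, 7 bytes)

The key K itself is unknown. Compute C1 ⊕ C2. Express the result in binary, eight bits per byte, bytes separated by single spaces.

C1 ⊕ C2 = (M1 ⊕ K) ⊕ (M2 ⊕ K) = M1 ⊕ M2 — the shared key cancels under XOR.
57 XOR a6 = f1
65 XOR aa = cf
0f XOR ba = b5
4f XOR b9 = f6
d3 XOR ff = 2c
92 XOR 70 = e2
7b XOR 16 = 6d

11110001 11001111 10110101 11110110 00101100 11100010 01101101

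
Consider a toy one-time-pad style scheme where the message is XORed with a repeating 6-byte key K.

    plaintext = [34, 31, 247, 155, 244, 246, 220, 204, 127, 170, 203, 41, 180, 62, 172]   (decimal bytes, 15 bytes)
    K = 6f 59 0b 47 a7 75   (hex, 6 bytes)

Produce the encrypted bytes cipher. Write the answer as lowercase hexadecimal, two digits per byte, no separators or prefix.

The 6-byte key repeats, so the effective keystream is 6f 59 0b 47 a7 75 6f 59 0b 47 a7 75 6f 59 0b.
byte 0: 22 ⊕ 6f = 4d
byte 1: 1f ⊕ 59 = 46
byte 2: f7 ⊕ 0b = fc
byte 3: 9b ⊕ 47 = dc
byte 4: f4 ⊕ a7 = 53
byte 5: f6 ⊕ 75 = 83
byte 6: dc ⊕ 6f = b3
byte 7: cc ⊕ 59 = 95
byte 8: 7f ⊕ 0b = 74
byte 9: aa ⊕ 47 = ed
byte 10: cb ⊕ a7 = 6c
byte 11: 29 ⊕ 75 = 5c
byte 12: b4 ⊕ 6f = db
byte 13: 3e ⊕ 59 = 67
byte 14: ac ⊕ 0b = a7

4d46fcdc5383b39574ed6c5cdb67a7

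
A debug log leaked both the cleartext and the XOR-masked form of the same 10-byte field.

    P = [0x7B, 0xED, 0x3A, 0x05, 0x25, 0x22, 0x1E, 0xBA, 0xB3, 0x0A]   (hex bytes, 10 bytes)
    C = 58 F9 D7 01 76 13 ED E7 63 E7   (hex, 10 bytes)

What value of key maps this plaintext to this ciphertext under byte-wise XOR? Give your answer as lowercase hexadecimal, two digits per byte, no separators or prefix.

Since C = P ⊕ key, XORing both sides with P gives key = P ⊕ C.
7b ⊕ 58 = 23
ed ⊕ f9 = 14
3a ⊕ d7 = ed
05 ⊕ 01 = 04
25 ⊕ 76 = 53
22 ⊕ 13 = 31
1e ⊕ ed = f3
ba ⊕ e7 = 5d
b3 ⊕ 63 = d0
0a ⊕ e7 = ed

2314ed045331f35dd0ed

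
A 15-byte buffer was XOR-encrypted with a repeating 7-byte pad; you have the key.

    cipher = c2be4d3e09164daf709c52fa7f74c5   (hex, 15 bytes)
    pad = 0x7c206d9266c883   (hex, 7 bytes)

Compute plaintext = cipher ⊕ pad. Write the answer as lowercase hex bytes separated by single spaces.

be 9e 20 ac 6f de ce d3 50 f1 c0 9c b7 f7 b9

The 7-byte key repeats, so the effective keystream is 7c 20 6d 92 66 c8 83 7c 20 6d 92 66 c8 83 7c.
byte 0: c2 xor 7c = be
byte 1: be xor 20 = 9e
byte 2: 4d xor 6d = 20
byte 3: 3e xor 92 = ac
byte 4: 09 xor 66 = 6f
byte 5: 16 xor c8 = de
byte 6: 4d xor 83 = ce
byte 7: af xor 7c = d3
byte 8: 70 xor 20 = 50
byte 9: 9c xor 6d = f1
byte 10: 52 xor 92 = c0
byte 11: fa xor 66 = 9c
byte 12: 7f xor c8 = b7
byte 13: 74 xor 83 = f7
byte 14: c5 xor 7c = b9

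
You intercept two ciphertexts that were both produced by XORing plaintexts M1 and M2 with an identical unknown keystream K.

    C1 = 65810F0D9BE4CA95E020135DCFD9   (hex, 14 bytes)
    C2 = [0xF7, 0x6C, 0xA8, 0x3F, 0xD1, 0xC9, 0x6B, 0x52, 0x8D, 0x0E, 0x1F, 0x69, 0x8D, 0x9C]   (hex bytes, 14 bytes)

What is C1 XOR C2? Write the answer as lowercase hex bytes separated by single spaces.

C1 ⊕ C2 = (M1 ⊕ K) ⊕ (M2 ⊕ K) = M1 ⊕ M2 — the shared key cancels under XOR.
65 xor f7 = 92
81 xor 6c = ed
0f xor a8 = a7
0d xor 3f = 32
9b xor d1 = 4a
e4 xor c9 = 2d
ca xor 6b = a1
95 xor 52 = c7
e0 xor 8d = 6d
20 xor 0e = 2e
13 xor 1f = 0c
5d xor 69 = 34
cf xor 8d = 42
d9 xor 9c = 45

92 ed a7 32 4a 2d a1 c7 6d 2e 0c 34 42 45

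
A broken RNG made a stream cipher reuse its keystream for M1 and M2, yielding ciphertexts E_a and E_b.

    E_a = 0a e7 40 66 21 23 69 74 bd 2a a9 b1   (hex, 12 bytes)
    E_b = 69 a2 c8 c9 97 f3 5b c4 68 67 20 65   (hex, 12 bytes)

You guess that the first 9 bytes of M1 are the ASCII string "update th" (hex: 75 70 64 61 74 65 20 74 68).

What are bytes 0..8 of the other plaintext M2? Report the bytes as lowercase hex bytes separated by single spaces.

16 35 ec ce c2 b5 12 c4 bd

First, E_a ⊕ E_b = (M1 ⊕ K) ⊕ (M2 ⊕ K) = M1 ⊕ M2, so the key drops out. Then M2 = (M1 ⊕ M2) ⊕ M1 over the first 9 bytes.
byte 0: (0a xor 69) xor 75 = 63 xor 75 = 16
byte 1: (e7 xor a2) xor 70 = 45 xor 70 = 35
byte 2: (40 xor c8) xor 64 = 88 xor 64 = ec
byte 3: (66 xor c9) xor 61 = af xor 61 = ce
byte 4: (21 xor 97) xor 74 = b6 xor 74 = c2
byte 5: (23 xor f3) xor 65 = d0 xor 65 = b5
byte 6: (69 xor 5b) xor 20 = 32 xor 20 = 12
byte 7: (74 xor c4) xor 74 = b0 xor 74 = c4
byte 8: (bd xor 68) xor 68 = d5 xor 68 = bd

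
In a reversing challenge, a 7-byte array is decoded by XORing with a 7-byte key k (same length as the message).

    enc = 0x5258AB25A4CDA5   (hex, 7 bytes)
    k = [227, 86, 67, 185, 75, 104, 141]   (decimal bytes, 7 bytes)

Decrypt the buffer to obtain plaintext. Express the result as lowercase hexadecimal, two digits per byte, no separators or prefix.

 82 XOR 227 = 177
 88 XOR  86 =  14
171 XOR  67 = 232
 37 XOR 185 = 156
164 XOR  75 = 239
205 XOR 104 = 165
165 XOR 141 =  40

b10ee89cefa528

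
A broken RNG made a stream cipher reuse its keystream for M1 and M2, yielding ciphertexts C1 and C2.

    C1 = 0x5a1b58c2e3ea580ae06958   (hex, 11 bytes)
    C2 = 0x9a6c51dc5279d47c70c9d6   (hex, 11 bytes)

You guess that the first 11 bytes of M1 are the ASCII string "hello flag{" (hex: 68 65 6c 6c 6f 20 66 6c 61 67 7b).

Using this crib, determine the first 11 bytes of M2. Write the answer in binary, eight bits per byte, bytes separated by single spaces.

10101000 00010010 01100101 01110010 11011110 10110011 11101010 00011010 11110001 11000111 11110101

First, C1 ⊕ C2 = (M1 ⊕ K) ⊕ (M2 ⊕ K) = M1 ⊕ M2, so the key drops out. Then M2 = (M1 ⊕ M2) ⊕ M1 over the first 11 bytes.
byte 0: (5a ⊕ 9a) ⊕ 68 = c0 ⊕ 68 = a8
byte 1: (1b ⊕ 6c) ⊕ 65 = 77 ⊕ 65 = 12
byte 2: (58 ⊕ 51) ⊕ 6c = 09 ⊕ 6c = 65
byte 3: (c2 ⊕ dc) ⊕ 6c = 1e ⊕ 6c = 72
byte 4: (e3 ⊕ 52) ⊕ 6f = b1 ⊕ 6f = de
byte 5: (ea ⊕ 79) ⊕ 20 = 93 ⊕ 20 = b3
byte 6: (58 ⊕ d4) ⊕ 66 = 8c ⊕ 66 = ea
byte 7: (0a ⊕ 7c) ⊕ 6c = 76 ⊕ 6c = 1a
byte 8: (e0 ⊕ 70) ⊕ 61 = 90 ⊕ 61 = f1
byte 9: (69 ⊕ c9) ⊕ 67 = a0 ⊕ 67 = c7
byte 10: (58 ⊕ d6) ⊕ 7b = 8e ⊕ 7b = f5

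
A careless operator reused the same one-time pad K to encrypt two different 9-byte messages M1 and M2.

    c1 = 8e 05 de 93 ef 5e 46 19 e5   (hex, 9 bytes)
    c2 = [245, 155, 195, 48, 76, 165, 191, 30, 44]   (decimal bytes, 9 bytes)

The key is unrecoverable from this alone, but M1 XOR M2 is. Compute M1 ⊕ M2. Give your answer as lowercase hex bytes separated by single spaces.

c1 ⊕ c2 = (M1 ⊕ K) ⊕ (M2 ⊕ K) = M1 ⊕ M2 — the shared key cancels under XOR.
byte 0: 8e XOR f5 = 7b
byte 1: 05 XOR 9b = 9e
byte 2: de XOR c3 = 1d
byte 3: 93 XOR 30 = a3
byte 4: ef XOR 4c = a3
byte 5: 5e XOR a5 = fb
byte 6: 46 XOR bf = f9
byte 7: 19 XOR 1e = 07
byte 8: e5 XOR 2c = c9

7b 9e 1d a3 a3 fb f9 07 c9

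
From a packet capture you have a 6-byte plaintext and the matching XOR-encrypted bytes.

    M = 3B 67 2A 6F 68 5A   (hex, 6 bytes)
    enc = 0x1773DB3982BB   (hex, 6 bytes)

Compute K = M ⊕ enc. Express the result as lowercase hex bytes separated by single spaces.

Since enc = M ⊕ K, XORing both sides with M gives K = M ⊕ enc.
3b ⊕ 17 = 2c
67 ⊕ 73 = 14
2a ⊕ db = f1
6f ⊕ 39 = 56
68 ⊕ 82 = ea
5a ⊕ bb = e1

2c 14 f1 56 ea e1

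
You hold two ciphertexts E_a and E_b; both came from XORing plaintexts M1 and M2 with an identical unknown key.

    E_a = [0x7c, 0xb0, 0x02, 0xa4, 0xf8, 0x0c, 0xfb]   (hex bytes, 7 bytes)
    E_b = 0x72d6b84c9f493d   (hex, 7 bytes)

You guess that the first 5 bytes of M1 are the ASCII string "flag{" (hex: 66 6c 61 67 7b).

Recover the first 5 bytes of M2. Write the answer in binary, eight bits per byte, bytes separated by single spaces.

01101000 00001010 11011011 10001111 00011100

First, E_a ⊕ E_b = (M1 ⊕ K) ⊕ (M2 ⊕ K) = M1 ⊕ M2, so the key drops out. Then M2 = (M1 ⊕ M2) ⊕ M1 over the first 5 bytes.
byte 0: (7c XOR 72) XOR 66 = 0e XOR 66 = 68
byte 1: (b0 XOR d6) XOR 6c = 66 XOR 6c = 0a
byte 2: (02 XOR b8) XOR 61 = ba XOR 61 = db
byte 3: (a4 XOR 4c) XOR 67 = e8 XOR 67 = 8f
byte 4: (f8 XOR 9f) XOR 7b = 67 XOR 7b = 1c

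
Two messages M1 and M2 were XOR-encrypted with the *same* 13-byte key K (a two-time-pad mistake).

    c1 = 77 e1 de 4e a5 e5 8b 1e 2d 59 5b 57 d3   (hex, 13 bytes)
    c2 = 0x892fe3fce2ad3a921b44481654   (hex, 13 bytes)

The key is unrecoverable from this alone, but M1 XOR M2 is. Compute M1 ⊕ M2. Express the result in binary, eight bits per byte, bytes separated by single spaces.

11111110 11001110 00111101 10110010 01000111 01001000 10110001 10001100 00110110 00011101 00010011 01000001 10000111

c1 ⊕ c2 = (M1 ⊕ K) ⊕ (M2 ⊕ K) = M1 ⊕ M2 — the shared key cancels under XOR.
byte 0: 119 xor 137 = 254
byte 1: 225 xor  47 = 206
byte 2: 222 xor 227 =  61
byte 3:  78 xor 252 = 178
byte 4: 165 xor 226 =  71
byte 5: 229 xor 173 =  72
byte 6: 139 xor  58 = 177
byte 7:  30 xor 146 = 140
byte 8:  45 xor  27 =  54
byte 9:  89 xor  68 =  29
byte 10:  91 xor  72 =  19
byte 11:  87 xor  22 =  65
byte 12: 211 xor  84 = 135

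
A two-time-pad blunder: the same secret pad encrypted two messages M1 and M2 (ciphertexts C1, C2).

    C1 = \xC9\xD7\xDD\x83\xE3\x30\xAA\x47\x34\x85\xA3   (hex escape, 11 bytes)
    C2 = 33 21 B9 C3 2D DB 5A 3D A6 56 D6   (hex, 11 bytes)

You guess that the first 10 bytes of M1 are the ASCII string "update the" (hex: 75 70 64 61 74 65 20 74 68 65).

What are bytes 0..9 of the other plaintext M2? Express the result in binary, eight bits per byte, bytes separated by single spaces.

First, C1 ⊕ C2 = (M1 ⊕ K) ⊕ (M2 ⊕ K) = M1 ⊕ M2, so the key drops out. Then M2 = (M1 ⊕ M2) ⊕ M1 over the first 10 bytes.
byte 0: (c9 xor 33) xor 75 = fa xor 75 = 8f
byte 1: (d7 xor 21) xor 70 = f6 xor 70 = 86
byte 2: (dd xor b9) xor 64 = 64 xor 64 = 00
byte 3: (83 xor c3) xor 61 = 40 xor 61 = 21
byte 4: (e3 xor 2d) xor 74 = ce xor 74 = ba
byte 5: (30 xor db) xor 65 = eb xor 65 = 8e
byte 6: (aa xor 5a) xor 20 = f0 xor 20 = d0
byte 7: (47 xor 3d) xor 74 = 7a xor 74 = 0e
byte 8: (34 xor a6) xor 68 = 92 xor 68 = fa
byte 9: (85 xor 56) xor 65 = d3 xor 65 = b6

10001111 10000110 00000000 00100001 10111010 10001110 11010000 00001110 11111010 10110110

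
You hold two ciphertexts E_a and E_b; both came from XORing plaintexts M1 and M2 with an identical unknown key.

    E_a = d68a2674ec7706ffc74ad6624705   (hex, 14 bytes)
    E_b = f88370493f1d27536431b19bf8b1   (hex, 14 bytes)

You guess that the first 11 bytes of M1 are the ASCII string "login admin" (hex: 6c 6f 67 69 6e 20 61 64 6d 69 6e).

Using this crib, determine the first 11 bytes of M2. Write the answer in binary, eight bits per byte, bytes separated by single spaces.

01000010 01100110 00110001 01010100 10111101 01001010 01000000 11001000 11001110 00010010 00001001

First, E_a ⊕ E_b = (M1 ⊕ K) ⊕ (M2 ⊕ K) = M1 ⊕ M2, so the key drops out. Then M2 = (M1 ⊕ M2) ⊕ M1 over the first 11 bytes.
byte 0: (d6 ⊕ f8) ⊕ 6c = 2e ⊕ 6c = 42
byte 1: (8a ⊕ 83) ⊕ 6f = 09 ⊕ 6f = 66
byte 2: (26 ⊕ 70) ⊕ 67 = 56 ⊕ 67 = 31
byte 3: (74 ⊕ 49) ⊕ 69 = 3d ⊕ 69 = 54
byte 4: (ec ⊕ 3f) ⊕ 6e = d3 ⊕ 6e = bd
byte 5: (77 ⊕ 1d) ⊕ 20 = 6a ⊕ 20 = 4a
byte 6: (06 ⊕ 27) ⊕ 61 = 21 ⊕ 61 = 40
byte 7: (ff ⊕ 53) ⊕ 64 = ac ⊕ 64 = c8
byte 8: (c7 ⊕ 64) ⊕ 6d = a3 ⊕ 6d = ce
byte 9: (4a ⊕ 31) ⊕ 69 = 7b ⊕ 69 = 12
byte 10: (d6 ⊕ b1) ⊕ 6e = 67 ⊕ 6e = 09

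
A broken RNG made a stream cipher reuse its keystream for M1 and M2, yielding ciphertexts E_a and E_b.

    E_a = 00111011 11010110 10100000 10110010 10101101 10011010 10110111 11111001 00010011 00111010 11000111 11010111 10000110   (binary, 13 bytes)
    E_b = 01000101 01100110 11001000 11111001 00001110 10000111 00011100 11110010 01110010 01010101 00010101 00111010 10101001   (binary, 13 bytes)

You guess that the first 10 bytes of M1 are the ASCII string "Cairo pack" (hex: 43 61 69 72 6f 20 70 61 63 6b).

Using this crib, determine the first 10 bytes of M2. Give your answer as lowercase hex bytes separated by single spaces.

3d d1 01 39 cc 3d db 6a 02 04

First, E_a ⊕ E_b = (M1 ⊕ K) ⊕ (M2 ⊕ K) = M1 ⊕ M2, so the key drops out. Then M2 = (M1 ⊕ M2) ⊕ M1 over the first 10 bytes.
byte 0: (3b xor 45) xor 43 = 7e xor 43 = 3d
byte 1: (d6 xor 66) xor 61 = b0 xor 61 = d1
byte 2: (a0 xor c8) xor 69 = 68 xor 69 = 01
byte 3: (b2 xor f9) xor 72 = 4b xor 72 = 39
byte 4: (ad xor 0e) xor 6f = a3 xor 6f = cc
byte 5: (9a xor 87) xor 20 = 1d xor 20 = 3d
byte 6: (b7 xor 1c) xor 70 = ab xor 70 = db
byte 7: (f9 xor f2) xor 61 = 0b xor 61 = 6a
byte 8: (13 xor 72) xor 63 = 61 xor 63 = 02
byte 9: (3a xor 55) xor 6b = 6f xor 6b = 04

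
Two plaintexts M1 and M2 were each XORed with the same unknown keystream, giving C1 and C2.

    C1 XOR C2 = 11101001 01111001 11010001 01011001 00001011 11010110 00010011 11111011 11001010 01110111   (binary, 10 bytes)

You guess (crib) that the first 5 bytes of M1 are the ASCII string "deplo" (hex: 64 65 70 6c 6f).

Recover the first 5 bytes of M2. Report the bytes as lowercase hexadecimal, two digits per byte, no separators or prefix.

8d1ca13564

Since C1 ⊕ C2 = M1 ⊕ M2, XORing with the guessed M1 bytes yields the corresponding M2 bytes: M2 = (C1 ⊕ C2) ⊕ M1.
byte 0: e9 ^ 64 = 8d
byte 1: 79 ^ 65 = 1c
byte 2: d1 ^ 70 = a1
byte 3: 59 ^ 6c = 35
byte 4: 0b ^ 6f = 64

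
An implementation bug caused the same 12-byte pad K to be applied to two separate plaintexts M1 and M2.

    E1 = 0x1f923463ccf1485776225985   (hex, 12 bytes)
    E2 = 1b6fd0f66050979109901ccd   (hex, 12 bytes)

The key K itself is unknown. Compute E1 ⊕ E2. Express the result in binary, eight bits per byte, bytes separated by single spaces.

E1 ⊕ E2 = (M1 ⊕ K) ⊕ (M2 ⊕ K) = M1 ⊕ M2 — the shared key cancels under XOR.
00011111 xor 00011011 = 00000100
10010010 xor 01101111 = 11111101
00110100 xor 11010000 = 11100100
01100011 xor 11110110 = 10010101
11001100 xor 01100000 = 10101100
11110001 xor 01010000 = 10100001
01001000 xor 10010111 = 11011111
01010111 xor 10010001 = 11000110
01110110 xor 00001001 = 01111111
00100010 xor 10010000 = 10110010
01011001 xor 00011100 = 01000101
10000101 xor 11001101 = 01001000

00000100 11111101 11100100 10010101 10101100 10100001 11011111 11000110 01111111 10110010 01000101 01001000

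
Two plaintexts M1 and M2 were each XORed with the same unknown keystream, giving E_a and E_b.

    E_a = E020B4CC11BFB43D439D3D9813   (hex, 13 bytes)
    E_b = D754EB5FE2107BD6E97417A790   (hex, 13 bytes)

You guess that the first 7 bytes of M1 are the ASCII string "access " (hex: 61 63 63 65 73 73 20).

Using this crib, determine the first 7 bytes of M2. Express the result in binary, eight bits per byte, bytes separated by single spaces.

01010110 00010111 00111100 11110110 10000000 11011100 11101111

First, E_a ⊕ E_b = (M1 ⊕ K) ⊕ (M2 ⊕ K) = M1 ⊕ M2, so the key drops out. Then M2 = (M1 ⊕ M2) ⊕ M1 over the first 7 bytes.
byte 0: (e0 xor d7) xor 61 = 37 xor 61 = 56
byte 1: (20 xor 54) xor 63 = 74 xor 63 = 17
byte 2: (b4 xor eb) xor 63 = 5f xor 63 = 3c
byte 3: (cc xor 5f) xor 65 = 93 xor 65 = f6
byte 4: (11 xor e2) xor 73 = f3 xor 73 = 80
byte 5: (bf xor 10) xor 73 = af xor 73 = dc
byte 6: (b4 xor 7b) xor 20 = cf xor 20 = ef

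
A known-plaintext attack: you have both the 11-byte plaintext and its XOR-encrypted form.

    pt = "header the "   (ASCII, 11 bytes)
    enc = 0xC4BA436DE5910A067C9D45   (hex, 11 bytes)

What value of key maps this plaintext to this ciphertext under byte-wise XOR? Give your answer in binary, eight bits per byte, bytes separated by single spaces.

Since enc = pt ⊕ key, XORing both sides with pt gives key = pt ⊕ enc.
byte 0: 68 xor c4 = ac
byte 1: 65 xor ba = df
byte 2: 61 xor 43 = 22
byte 3: 64 xor 6d = 09
byte 4: 65 xor e5 = 80
byte 5: 72 xor 91 = e3
byte 6: 20 xor 0a = 2a
byte 7: 74 xor 06 = 72
byte 8: 68 xor 7c = 14
byte 9: 65 xor 9d = f8
byte 10: 20 xor 45 = 65

10101100 11011111 00100010 00001001 10000000 11100011 00101010 01110010 00010100 11111000 01100101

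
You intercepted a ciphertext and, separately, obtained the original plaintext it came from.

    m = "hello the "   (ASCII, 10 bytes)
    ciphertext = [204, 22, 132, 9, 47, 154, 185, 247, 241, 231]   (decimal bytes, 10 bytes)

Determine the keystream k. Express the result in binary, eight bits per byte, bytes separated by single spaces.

10100100 01110011 11101000 01100101 01000000 10111010 11001101 10011111 10010100 11000111

Since ciphertext = m ⊕ k, XORing both sides with m gives k = m ⊕ ciphertext.
104 ⊕ 204 = 164
101 ⊕  22 = 115
108 ⊕ 132 = 232
108 ⊕   9 = 101
111 ⊕  47 =  64
 32 ⊕ 154 = 186
116 ⊕ 185 = 205
104 ⊕ 247 = 159
101 ⊕ 241 = 148
 32 ⊕ 231 = 199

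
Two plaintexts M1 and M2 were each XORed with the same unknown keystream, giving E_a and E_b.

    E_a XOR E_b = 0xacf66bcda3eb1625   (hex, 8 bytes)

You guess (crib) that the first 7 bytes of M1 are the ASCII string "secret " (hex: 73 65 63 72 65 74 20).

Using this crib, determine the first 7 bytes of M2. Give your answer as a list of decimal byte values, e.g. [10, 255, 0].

[223, 147, 8, 191, 198, 159, 54]

Since E_a ⊕ E_b = M1 ⊕ M2, XORing with the guessed M1 bytes yields the corresponding M2 bytes: M2 = (E_a ⊕ E_b) ⊕ M1.
ac XOR 73 = df
f6 XOR 65 = 93
6b XOR 63 = 08
cd XOR 72 = bf
a3 XOR 65 = c6
eb XOR 74 = 9f
16 XOR 20 = 36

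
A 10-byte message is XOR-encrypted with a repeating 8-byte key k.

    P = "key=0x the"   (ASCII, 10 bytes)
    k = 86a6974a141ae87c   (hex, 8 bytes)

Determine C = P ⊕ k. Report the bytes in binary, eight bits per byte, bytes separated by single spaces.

11101101 11000011 11101110 01110111 00100100 01100010 11001000 00001000 11101110 11000011

The 8-byte key repeats, so the effective keystream is 86 a6 97 4a 14 1a e8 7c 86 a6.
byte 0: 01101011 ⊕ 10000110 = 11101101
byte 1: 01100101 ⊕ 10100110 = 11000011
byte 2: 01111001 ⊕ 10010111 = 11101110
byte 3: 00111101 ⊕ 01001010 = 01110111
byte 4: 00110000 ⊕ 00010100 = 00100100
byte 5: 01111000 ⊕ 00011010 = 01100010
byte 6: 00100000 ⊕ 11101000 = 11001000
byte 7: 01110100 ⊕ 01111100 = 00001000
byte 8: 01101000 ⊕ 10000110 = 11101110
byte 9: 01100101 ⊕ 10100110 = 11000011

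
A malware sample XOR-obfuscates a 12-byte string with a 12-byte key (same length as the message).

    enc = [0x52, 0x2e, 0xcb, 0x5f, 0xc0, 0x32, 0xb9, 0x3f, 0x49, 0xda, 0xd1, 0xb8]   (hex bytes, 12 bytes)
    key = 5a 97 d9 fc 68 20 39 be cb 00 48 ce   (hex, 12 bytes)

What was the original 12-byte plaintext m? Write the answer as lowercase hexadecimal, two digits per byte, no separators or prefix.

08b912a3a812808182da9976

byte 0: 01010010 ⊕ 01011010 = 00001000
byte 1: 00101110 ⊕ 10010111 = 10111001
byte 2: 11001011 ⊕ 11011001 = 00010010
byte 3: 01011111 ⊕ 11111100 = 10100011
byte 4: 11000000 ⊕ 01101000 = 10101000
byte 5: 00110010 ⊕ 00100000 = 00010010
byte 6: 10111001 ⊕ 00111001 = 10000000
byte 7: 00111111 ⊕ 10111110 = 10000001
byte 8: 01001001 ⊕ 11001011 = 10000010
byte 9: 11011010 ⊕ 00000000 = 11011010
byte 10: 11010001 ⊕ 01001000 = 10011001
byte 11: 10111000 ⊕ 11001110 = 01110110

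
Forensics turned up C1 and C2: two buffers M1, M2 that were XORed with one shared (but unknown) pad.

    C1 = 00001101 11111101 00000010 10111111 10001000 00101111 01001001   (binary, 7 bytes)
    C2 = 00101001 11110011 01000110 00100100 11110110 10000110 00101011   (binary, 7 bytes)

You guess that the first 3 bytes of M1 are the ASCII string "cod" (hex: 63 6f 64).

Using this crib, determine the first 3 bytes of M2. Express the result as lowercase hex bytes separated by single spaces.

47 61 20

First, C1 ⊕ C2 = (M1 ⊕ K) ⊕ (M2 ⊕ K) = M1 ⊕ M2, so the key drops out. Then M2 = (M1 ⊕ M2) ⊕ M1 over the first 3 bytes.
byte 0: (0d XOR 29) XOR 63 = 24 XOR 63 = 47
byte 1: (fd XOR f3) XOR 6f = 0e XOR 6f = 61
byte 2: (02 XOR 46) XOR 64 = 44 XOR 64 = 20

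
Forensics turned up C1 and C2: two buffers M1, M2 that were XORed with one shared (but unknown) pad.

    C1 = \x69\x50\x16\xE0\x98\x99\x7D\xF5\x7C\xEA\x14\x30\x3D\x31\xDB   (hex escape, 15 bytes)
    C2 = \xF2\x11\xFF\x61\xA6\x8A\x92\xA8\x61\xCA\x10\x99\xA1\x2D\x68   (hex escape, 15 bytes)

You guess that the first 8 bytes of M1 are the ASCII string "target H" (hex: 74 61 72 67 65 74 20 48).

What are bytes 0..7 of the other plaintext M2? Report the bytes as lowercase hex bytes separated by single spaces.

ef 20 9b e6 5b 67 cf 15

First, C1 ⊕ C2 = (M1 ⊕ K) ⊕ (M2 ⊕ K) = M1 ⊕ M2, so the key drops out. Then M2 = (M1 ⊕ M2) ⊕ M1 over the first 8 bytes.
byte 0: (69 XOR f2) XOR 74 = 9b XOR 74 = ef
byte 1: (50 XOR 11) XOR 61 = 41 XOR 61 = 20
byte 2: (16 XOR ff) XOR 72 = e9 XOR 72 = 9b
byte 3: (e0 XOR 61) XOR 67 = 81 XOR 67 = e6
byte 4: (98 XOR a6) XOR 65 = 3e XOR 65 = 5b
byte 5: (99 XOR 8a) XOR 74 = 13 XOR 74 = 67
byte 6: (7d XOR 92) XOR 20 = ef XOR 20 = cf
byte 7: (f5 XOR a8) XOR 48 = 5d XOR 48 = 15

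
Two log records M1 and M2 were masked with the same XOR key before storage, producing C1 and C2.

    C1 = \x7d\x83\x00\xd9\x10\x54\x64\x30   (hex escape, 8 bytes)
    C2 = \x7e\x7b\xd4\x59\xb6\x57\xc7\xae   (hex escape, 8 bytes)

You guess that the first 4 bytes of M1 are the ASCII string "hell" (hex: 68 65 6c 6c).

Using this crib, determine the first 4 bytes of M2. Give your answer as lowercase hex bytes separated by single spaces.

6b 9d b8 ec

First, C1 ⊕ C2 = (M1 ⊕ K) ⊕ (M2 ⊕ K) = M1 ⊕ M2, so the key drops out. Then M2 = (M1 ⊕ M2) ⊕ M1 over the first 4 bytes.
byte 0: (7d XOR 7e) XOR 68 = 03 XOR 68 = 6b
byte 1: (83 XOR 7b) XOR 65 = f8 XOR 65 = 9d
byte 2: (00 XOR d4) XOR 6c = d4 XOR 6c = b8
byte 3: (d9 XOR 59) XOR 6c = 80 XOR 6c = ec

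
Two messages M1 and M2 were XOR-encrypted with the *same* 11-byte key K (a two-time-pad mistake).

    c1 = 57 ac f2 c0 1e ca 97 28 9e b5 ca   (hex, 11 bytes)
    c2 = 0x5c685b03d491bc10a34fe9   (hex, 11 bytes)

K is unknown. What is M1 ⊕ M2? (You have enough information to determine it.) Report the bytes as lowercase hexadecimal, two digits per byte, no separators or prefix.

c1 ⊕ c2 = (M1 ⊕ K) ⊕ (M2 ⊕ K) = M1 ⊕ M2 — the shared key cancels under XOR.
57 ⊕ 5c = 0b
ac ⊕ 68 = c4
f2 ⊕ 5b = a9
c0 ⊕ 03 = c3
1e ⊕ d4 = ca
ca ⊕ 91 = 5b
97 ⊕ bc = 2b
28 ⊕ 10 = 38
9e ⊕ a3 = 3d
b5 ⊕ 4f = fa
ca ⊕ e9 = 23

0bc4a9c3ca5b2b383dfa23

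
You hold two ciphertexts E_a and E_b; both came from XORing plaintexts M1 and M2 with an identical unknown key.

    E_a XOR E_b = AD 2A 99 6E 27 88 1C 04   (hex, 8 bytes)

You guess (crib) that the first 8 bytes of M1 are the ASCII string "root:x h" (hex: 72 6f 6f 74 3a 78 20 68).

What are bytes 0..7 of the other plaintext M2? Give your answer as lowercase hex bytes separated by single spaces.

Since E_a ⊕ E_b = M1 ⊕ M2, XORing with the guessed M1 bytes yields the corresponding M2 bytes: M2 = (E_a ⊕ E_b) ⊕ M1.
byte 0: ad ⊕ 72 = df
byte 1: 2a ⊕ 6f = 45
byte 2: 99 ⊕ 6f = f6
byte 3: 6e ⊕ 74 = 1a
byte 4: 27 ⊕ 3a = 1d
byte 5: 88 ⊕ 78 = f0
byte 6: 1c ⊕ 20 = 3c
byte 7: 04 ⊕ 68 = 6c

df 45 f6 1a 1d f0 3c 6c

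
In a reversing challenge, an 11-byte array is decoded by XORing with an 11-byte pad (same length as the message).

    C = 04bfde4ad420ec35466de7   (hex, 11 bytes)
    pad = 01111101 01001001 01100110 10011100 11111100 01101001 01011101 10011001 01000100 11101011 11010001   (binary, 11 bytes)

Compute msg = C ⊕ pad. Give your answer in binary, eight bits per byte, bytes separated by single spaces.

01111001 11110110 10111000 11010110 00101000 01001001 10110001 10101100 00000010 10000110 00110110

byte 0: 04 ⊕ 7d = 79
byte 1: bf ⊕ 49 = f6
byte 2: de ⊕ 66 = b8
byte 3: 4a ⊕ 9c = d6
byte 4: d4 ⊕ fc = 28
byte 5: 20 ⊕ 69 = 49
byte 6: ec ⊕ 5d = b1
byte 7: 35 ⊕ 99 = ac
byte 8: 46 ⊕ 44 = 02
byte 9: 6d ⊕ eb = 86
byte 10: e7 ⊕ d1 = 36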